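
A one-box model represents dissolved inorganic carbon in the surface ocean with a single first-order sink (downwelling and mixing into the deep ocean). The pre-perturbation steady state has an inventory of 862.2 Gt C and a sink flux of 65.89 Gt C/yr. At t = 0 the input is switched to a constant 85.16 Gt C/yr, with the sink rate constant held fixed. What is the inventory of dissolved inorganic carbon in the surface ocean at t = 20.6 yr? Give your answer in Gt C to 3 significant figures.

τ = M₀/F₀ = 862.2/65.89 = 13.09 yr; rate constant k = 1/τ.
New steady state M_∞ = F₁/k = F₁·τ = 85.16 × 13.09 = 1114.4 Gt C.
M(t) = M_∞ + (M₀ − M_∞)·e^(−t/τ); t/τ = 20.6/13.09 = 1.574, so e^(−t/τ) = 0.2072.
M(t) = 1114.4 − 252.2 × 0.2072 = 1062.1 Gt C.

1060 Gt C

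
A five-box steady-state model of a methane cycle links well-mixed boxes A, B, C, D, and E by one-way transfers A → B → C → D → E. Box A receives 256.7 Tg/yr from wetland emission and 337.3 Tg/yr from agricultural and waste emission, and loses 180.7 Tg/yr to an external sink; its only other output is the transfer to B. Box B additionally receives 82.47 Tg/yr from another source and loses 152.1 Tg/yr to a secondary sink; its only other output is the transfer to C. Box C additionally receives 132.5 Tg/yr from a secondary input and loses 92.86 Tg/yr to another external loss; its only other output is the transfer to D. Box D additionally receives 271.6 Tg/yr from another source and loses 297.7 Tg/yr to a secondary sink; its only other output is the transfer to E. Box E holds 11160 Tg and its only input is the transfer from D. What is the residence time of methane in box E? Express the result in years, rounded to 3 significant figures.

31.2 yr

Box A: F(A→B) = (256.7 + 337.3) − 180.7 = 413.30 Tg/yr.
Box B: F(B→C) = (413.30 + 82.47) − 152.1 = 343.67 Tg/yr.
Box C: F(C→D) = (343.67 + 132.5) − 92.86 = 383.31 Tg/yr.
Box D: F(D→E) = (383.31 + 271.6) − 297.7 = 357.21 Tg/yr.
Box E throughput = its input = 357.21 Tg/yr; τ = 11160 / 357.21 = 31.24 yr.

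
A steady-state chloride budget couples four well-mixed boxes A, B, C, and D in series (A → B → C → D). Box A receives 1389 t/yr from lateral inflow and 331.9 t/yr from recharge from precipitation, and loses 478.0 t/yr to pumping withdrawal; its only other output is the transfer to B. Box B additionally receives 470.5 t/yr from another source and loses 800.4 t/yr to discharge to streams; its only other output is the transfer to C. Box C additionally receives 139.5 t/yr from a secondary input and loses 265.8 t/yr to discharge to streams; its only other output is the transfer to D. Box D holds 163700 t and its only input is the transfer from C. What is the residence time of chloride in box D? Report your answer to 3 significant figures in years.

208 yr

Box A: F(A→B) = (1389 + 331.9) − 478.0 = 1242.9 t/yr.
Box B: F(B→C) = (1242.9 + 470.5) − 800.4 = 913.00 t/yr.
Box C: F(C→D) = (913.00 + 139.5) − 265.8 = 786.70 t/yr.
Box D throughput = its input = 786.70 t/yr; τ = 163700 / 786.70 = 208.1 yr.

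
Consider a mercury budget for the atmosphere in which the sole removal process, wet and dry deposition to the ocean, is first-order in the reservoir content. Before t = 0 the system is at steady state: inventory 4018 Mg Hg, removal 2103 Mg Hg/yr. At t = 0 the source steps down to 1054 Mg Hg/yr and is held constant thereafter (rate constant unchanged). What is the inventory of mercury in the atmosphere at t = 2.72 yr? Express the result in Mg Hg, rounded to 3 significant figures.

2500 Mg Hg

The sink rate constant is k = F₀/M₀ = 2103/4018 = 0.5234 yr⁻¹.
Solving dM/dt = F₁ − kM with M(0) = M₀ gives M(t) = F₁/k + (M₀ − F₁/k)·e^(−kt).
F₁/k = 1054/0.5234 = 2013.8 Mg Hg; kt = 0.5234 × 2.72 = 1.424, e^(−kt) = 0.2408.
M(2.72) = 2013.8 + (4018 − 2013.8) × 0.2408 = 2013.8 + 482.7 = 2496.5 Mg Hg.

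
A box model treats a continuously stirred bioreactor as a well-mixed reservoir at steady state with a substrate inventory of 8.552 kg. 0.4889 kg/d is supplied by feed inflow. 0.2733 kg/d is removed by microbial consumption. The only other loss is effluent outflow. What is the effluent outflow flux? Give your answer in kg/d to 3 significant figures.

0.216 kg/d

At steady state ΣF_in = ΣF_out.
ΣF_in = 0.48890 kg/d.
Effluent outflow flux = ΣF_in − (0.2733) = 0.48890 − 0.2733 = 0.2156 kg/d.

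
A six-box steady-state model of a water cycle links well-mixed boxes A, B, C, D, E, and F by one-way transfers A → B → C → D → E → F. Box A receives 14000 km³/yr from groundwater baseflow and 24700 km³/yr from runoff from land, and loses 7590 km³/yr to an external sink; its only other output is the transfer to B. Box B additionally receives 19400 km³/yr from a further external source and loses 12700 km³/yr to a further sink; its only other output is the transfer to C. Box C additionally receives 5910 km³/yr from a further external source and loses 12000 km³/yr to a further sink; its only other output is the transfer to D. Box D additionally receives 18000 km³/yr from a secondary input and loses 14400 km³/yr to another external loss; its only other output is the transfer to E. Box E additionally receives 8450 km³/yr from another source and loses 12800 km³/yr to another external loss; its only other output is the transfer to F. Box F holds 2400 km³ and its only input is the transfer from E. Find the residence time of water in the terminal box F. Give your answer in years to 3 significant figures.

Box A: F(A→B) = (14000 + 24700) − 7590 = 31110 km³/yr.
Box B: F(B→C) = (31110 + 19400) − 12700 = 37810 km³/yr.
Box C: F(C→D) = (37810 + 5910) − 12000 = 31720 km³/yr.
Box D: F(D→E) = (31720 + 18000) − 14400 = 35320 km³/yr.
Box E: F(E→F) = (35320 + 8450) − 12800 = 30970 km³/yr.
Box F throughput = its input = 30970 km³/yr; τ = 2400 / 30970 = 0.07749 yr.

0.0775 yr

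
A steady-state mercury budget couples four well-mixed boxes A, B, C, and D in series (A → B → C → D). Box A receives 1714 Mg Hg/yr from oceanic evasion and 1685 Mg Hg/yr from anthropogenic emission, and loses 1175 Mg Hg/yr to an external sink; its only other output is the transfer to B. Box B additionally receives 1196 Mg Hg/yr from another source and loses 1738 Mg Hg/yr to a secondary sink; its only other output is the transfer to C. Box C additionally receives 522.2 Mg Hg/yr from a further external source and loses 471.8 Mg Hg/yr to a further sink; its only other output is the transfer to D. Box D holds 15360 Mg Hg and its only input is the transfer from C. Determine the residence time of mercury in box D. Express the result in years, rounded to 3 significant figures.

Box A: F(A→B) = (1714 + 1685) − 1175 = 2224.0 Mg Hg/yr.
Box B: F(B→C) = (2224.0 + 1196) − 1738 = 1682.0 Mg Hg/yr.
Box C: F(C→D) = (1682.0 + 522.2) − 471.8 = 1732.4 Mg Hg/yr.
Box D throughput = its input = 1732.4 Mg Hg/yr; τ = 15360 / 1732.4 = 8.866 yr.

8.87 yr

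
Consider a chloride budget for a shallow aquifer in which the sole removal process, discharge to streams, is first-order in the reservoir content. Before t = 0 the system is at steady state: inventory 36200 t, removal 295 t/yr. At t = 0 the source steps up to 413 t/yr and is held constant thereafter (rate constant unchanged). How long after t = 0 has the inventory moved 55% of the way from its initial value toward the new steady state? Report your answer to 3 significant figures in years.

τ = M₀/F₀ = 36200/295 = 122.7 yr.
The remaining gap fraction is e^(−t/τ); 55% covered ⇒ e^(−t/τ) = 0.450.
t = −τ ln(0.450) = 122.7 × 0.7985 = 97.99 yr.

98.0 yr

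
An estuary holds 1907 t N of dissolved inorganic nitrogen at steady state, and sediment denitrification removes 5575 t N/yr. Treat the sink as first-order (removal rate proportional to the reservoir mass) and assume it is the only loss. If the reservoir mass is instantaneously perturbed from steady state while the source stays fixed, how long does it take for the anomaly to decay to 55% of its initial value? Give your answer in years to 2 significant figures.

For a linear reservoir the anomaly decays as exp(−t/τ) with τ = M/F = 1907/5575 = 0.3421 yr.
exp(−t/τ) = 0.55 ⇒ t = −τ ln(0.55) = 0.3421 × 0.5978 = 0.2045 yr.

0.20 yr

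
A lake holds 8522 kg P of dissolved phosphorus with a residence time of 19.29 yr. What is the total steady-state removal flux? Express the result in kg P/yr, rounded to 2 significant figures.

440 kg P/yr

F = M / τ = 8522 / 19.29 = 441.8 kg P/yr.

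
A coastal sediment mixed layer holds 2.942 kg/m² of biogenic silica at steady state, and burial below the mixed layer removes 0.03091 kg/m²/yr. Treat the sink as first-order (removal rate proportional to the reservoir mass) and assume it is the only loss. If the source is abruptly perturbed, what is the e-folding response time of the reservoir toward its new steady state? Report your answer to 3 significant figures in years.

For a linear reservoir the response time equals the residence time τ = M/F.
τ = 2.942 / 0.03091 = 95.18 yr.

95.2 yr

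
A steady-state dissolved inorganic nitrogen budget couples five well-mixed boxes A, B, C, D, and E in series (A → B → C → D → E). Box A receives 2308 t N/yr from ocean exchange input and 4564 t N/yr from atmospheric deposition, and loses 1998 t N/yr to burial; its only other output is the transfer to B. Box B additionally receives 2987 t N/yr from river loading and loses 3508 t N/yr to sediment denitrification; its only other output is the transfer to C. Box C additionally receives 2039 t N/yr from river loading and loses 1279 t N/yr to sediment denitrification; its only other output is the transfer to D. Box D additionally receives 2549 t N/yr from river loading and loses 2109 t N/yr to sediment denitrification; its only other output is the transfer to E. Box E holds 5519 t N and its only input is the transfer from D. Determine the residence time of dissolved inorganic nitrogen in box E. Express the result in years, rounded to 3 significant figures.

Box A: F(A→B) = (2308 + 4564) − 1998 = 4874.0 t N/yr.
Box B: F(B→C) = (4874.0 + 2987) − 3508 = 4353.0 t N/yr.
Box C: F(C→D) = (4353.0 + 2039) − 1279 = 5113.0 t N/yr.
Box D: F(D→E) = (5113.0 + 2549) − 2109 = 5553.0 t N/yr.
Box E throughput = its input = 5553.0 t N/yr; τ = 5519 / 5553.0 = 0.9939 yr.

0.994 yr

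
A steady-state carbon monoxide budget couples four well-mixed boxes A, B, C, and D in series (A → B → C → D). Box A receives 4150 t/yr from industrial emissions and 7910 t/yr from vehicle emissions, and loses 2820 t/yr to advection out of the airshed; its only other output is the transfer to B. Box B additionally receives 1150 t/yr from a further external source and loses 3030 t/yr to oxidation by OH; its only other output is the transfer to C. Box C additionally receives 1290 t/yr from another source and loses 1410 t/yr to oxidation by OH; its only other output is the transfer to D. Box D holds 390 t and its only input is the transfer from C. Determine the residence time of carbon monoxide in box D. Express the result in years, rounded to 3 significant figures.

Box A: F(A→B) = (4150 + 7910) − 2820 = 9240.0 t/yr.
Box B: F(B→C) = (9240.0 + 1150) − 3030 = 7360.0 t/yr.
Box C: F(C→D) = (7360.0 + 1290) − 1410 = 7240.0 t/yr.
Box D throughput = its input = 7240.0 t/yr; τ = 390 / 7240.0 = 0.05387 yr.

0.0539 yr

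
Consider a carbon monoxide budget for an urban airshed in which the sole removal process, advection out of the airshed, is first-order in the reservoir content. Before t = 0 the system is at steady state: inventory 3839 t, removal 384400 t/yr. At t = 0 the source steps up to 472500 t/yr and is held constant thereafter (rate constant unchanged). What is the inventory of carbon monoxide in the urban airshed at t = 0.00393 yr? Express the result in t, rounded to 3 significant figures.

4130 t

The sink rate constant is k = F₀/M₀ = 384400/3839 = 100.1 yr⁻¹.
Solving dM/dt = F₁ − kM with M(0) = M₀ gives M(t) = F₁/k + (M₀ − F₁/k)·e^(−kt).
F₁/k = 472500/100.1 = 4718.9 t; kt = 100.1 × 0.00393 = 0.3935, e^(−kt) = 0.6747.
M(0.00393) = 4718.9 + (3839 − 4718.9) × 0.6747 = 4718.9 − 593.6 = 4125.2 t.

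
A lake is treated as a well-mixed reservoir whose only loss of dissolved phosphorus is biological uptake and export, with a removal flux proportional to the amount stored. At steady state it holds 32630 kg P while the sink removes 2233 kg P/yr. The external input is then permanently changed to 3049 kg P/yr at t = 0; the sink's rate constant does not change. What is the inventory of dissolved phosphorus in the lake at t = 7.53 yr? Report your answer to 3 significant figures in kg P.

The sink rate constant is k = F₀/M₀ = 2233/32630 = 0.06843 yr⁻¹.
Solving dM/dt = F₁ − kM with M(0) = M₀ gives M(t) = F₁/k + (M₀ − F₁/k)·e^(−kt).
F₁/k = 3049/0.06843 = 44554 kg P; kt = 0.06843 × 7.53 = 0.5153, e^(−kt) = 0.5973.
M(7.53) = 44554 + (32630 − 44554) × 0.5973 = 44554 − 7122 = 37432 kg P.

37400 kg P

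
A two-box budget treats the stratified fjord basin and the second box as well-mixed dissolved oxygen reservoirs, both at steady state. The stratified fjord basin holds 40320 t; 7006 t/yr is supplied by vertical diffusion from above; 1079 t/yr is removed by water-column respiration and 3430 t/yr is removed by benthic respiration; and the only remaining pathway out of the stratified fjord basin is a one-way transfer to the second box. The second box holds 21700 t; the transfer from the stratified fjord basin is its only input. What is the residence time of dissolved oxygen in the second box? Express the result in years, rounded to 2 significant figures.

Balance the stratified fjord basin: ΣF_in = 7006.0 t/yr.
Transfer to the second box = ΣF_in − (1079 + 3430) = 2497.0 t/yr.
At steady state the output of the second box equals its input, 2497.0 t/yr.
τ = M / F = 21700 / 2497.0 = 8.690 yr.

8.7 yr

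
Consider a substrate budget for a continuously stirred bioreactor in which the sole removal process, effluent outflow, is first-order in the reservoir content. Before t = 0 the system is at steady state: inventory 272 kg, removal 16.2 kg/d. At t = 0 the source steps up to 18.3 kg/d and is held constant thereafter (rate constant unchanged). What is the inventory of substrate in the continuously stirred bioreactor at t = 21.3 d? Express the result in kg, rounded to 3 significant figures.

297 kg

The sink rate constant is k = F₀/M₀ = 16.2/272 = 0.05956 d⁻¹.
Solving dM/dt = F₁ − kM with M(0) = M₀ gives M(t) = F₁/k + (M₀ − F₁/k)·e^(−kt).
F₁/k = 18.3/0.05956 = 307.26 kg; kt = 0.05956 × 21.3 = 1.269, e^(−kt) = 0.2812.
M(21.3) = 307.26 + (272 − 307.26) × 0.2812 = 307.26 − 9.916 = 297.34 kg.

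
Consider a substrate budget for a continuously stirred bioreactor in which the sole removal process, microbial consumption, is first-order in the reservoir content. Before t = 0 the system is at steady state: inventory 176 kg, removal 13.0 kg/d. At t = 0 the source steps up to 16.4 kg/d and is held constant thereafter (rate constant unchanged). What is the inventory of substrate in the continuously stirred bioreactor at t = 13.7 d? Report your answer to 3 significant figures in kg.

205 kg

Residence time τ = M₀/F₀ = 13.54 d. The eventual steady state is M_∞ = M₀·(F₁/F₀) = 176 × 16.4/13.0 = 222.03 kg.
The anomaly ΔM(t) = M(t) − M_∞ decays as ΔM₀·e^(−t/τ) with ΔM₀ = 176 − 222.03 = −46.03 kg.
At t = 13.7 d, e^(−t/τ) = e^(−1.012) = 0.3635, so ΔM = −16.73 kg and M = 222.03 − 16.73 = 205.30 kg.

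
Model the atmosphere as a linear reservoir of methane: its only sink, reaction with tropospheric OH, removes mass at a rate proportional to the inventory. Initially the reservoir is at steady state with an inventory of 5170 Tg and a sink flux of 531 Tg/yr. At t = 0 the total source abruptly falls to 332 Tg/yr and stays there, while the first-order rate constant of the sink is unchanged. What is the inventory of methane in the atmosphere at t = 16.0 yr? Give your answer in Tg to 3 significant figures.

The sink rate constant is k = F₀/M₀ = 531/5170 = 0.1027 yr⁻¹.
Solving dM/dt = F₁ − kM with M(0) = M₀ gives M(t) = F₁/k + (M₀ − F₁/k)·e^(−kt).
F₁/k = 332/0.1027 = 3232.5 Tg; kt = 0.1027 × 16.0 = 1.643, e^(−kt) = 0.1933.
M(16.0) = 3232.5 + (5170 − 3232.5) × 0.1933 = 3232.5 + 374.6 = 3607.1 Tg.

3610 Tg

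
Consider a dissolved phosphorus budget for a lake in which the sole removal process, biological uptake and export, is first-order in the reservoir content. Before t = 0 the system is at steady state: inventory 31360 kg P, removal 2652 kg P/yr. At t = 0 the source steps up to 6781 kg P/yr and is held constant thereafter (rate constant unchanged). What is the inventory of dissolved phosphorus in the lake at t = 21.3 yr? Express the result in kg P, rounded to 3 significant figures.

72100 kg P

τ = M₀/F₀ = 31360/2652 = 11.83 yr; rate constant k = 1/τ.
New steady state M_∞ = F₁/k = F₁·τ = 6781 × 11.83 = 80186 kg P.
M(t) = M_∞ + (M₀ − M_∞)·e^(−t/τ); t/τ = 21.3/11.83 = 1.801, so e^(−t/τ) = 0.1651.
M(t) = 80186 − 48830 × 0.1651 = 72125 kg P.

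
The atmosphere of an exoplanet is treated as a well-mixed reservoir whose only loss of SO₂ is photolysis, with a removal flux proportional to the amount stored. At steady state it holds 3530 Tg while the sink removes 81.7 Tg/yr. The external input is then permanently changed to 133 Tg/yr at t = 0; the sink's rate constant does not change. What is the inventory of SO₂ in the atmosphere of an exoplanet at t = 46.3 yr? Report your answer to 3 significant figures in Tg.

The sink rate constant is k = F₀/M₀ = 81.7/3530 = 0.02314 yr⁻¹.
Solving dM/dt = F₁ − kM with M(0) = M₀ gives M(t) = F₁/k + (M₀ − F₁/k)·e^(−kt).
F₁/k = 133/0.02314 = 5746.5 Tg; kt = 0.02314 × 46.3 = 1.072, e^(−kt) = 0.3425.
M(46.3) = 5746.5 + (3530 − 5746.5) × 0.3425 = 5746.5 − 759.1 = 4987.4 Tg.

4990 Tg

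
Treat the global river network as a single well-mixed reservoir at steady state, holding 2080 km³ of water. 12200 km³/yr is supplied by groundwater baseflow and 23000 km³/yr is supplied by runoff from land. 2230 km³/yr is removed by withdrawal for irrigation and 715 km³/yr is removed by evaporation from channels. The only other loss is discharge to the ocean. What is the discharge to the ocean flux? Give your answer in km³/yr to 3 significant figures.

At steady state ΣF_in = ΣF_out.
ΣF_in = 12200 + 23000 = 35200 km³/yr.
Discharge to the ocean flux = ΣF_in − (2230 + 715) = 35200 − 2945 = 32260 km³/yr.

32300 km³/yr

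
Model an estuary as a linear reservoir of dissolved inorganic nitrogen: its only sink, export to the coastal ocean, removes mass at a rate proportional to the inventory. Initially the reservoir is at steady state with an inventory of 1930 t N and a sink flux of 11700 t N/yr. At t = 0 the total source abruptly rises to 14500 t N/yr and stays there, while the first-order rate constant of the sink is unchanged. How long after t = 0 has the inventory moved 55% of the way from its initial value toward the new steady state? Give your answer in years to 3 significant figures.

τ = M₀/F₀ = 1930/11700 = 0.1650 yr.
The remaining gap fraction is e^(−t/τ); 55% covered ⇒ e^(−t/τ) = 0.450.
t = −τ ln(0.450) = 0.1650 × 0.7985 = 0.1317 yr.

0.132 yr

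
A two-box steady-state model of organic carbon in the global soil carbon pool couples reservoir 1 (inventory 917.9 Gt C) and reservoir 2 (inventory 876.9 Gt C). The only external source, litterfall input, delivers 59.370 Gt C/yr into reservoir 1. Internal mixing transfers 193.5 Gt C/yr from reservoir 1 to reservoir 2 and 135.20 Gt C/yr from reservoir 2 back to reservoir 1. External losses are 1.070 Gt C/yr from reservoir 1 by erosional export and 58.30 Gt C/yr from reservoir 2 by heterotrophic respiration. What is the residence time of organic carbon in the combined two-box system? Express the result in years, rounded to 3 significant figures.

For the system as a whole, the A↔B exchange is internal and contributes nothing to the throughput; only the external sinks remove mass.
M_total = 917.9 + 876.9 = 1794.8 Gt C.
ΣF_external_out = 1.070 + 58.30 = 59.370 Gt C/yr.
τ = M_total / ΣF_ext = 1794.8 / 59.370 = 30.23 yr.

30.2 yr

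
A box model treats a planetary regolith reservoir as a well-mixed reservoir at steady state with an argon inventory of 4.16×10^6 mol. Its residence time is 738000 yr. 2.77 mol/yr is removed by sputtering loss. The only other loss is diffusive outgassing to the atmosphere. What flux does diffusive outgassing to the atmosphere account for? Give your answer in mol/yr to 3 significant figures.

Total removal F = M/τ = 4.16×10^6 / 738000 = 5.637 mol/yr.
Diffusive outgassing to the atmosphere = F − (2.77) = 5.637 − 2.770 = 2.867 mol/yr.

2.87 mol/yr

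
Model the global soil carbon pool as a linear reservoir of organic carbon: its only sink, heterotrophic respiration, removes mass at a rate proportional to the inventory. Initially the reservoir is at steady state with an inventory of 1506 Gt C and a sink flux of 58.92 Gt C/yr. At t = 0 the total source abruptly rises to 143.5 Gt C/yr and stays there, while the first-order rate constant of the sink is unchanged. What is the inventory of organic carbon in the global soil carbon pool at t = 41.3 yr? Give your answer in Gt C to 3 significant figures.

Residence time τ = M₀/F₀ = 25.56 yr. The eventual steady state is M_∞ = M₀·(F₁/F₀) = 1506 × 143.5/58.92 = 3667.9 Gt C.
The anomaly ΔM(t) = M(t) − M_∞ decays as ΔM₀·e^(−t/τ) with ΔM₀ = 1506 − 3667.9 = −2162 Gt C.
At t = 41.3 yr, e^(−t/τ) = e^(−1.616) = 0.1987, so ΔM = −429.6 Gt C and M = 3667.9 − 429.6 = 3238.2 Gt C.

3240 Gt C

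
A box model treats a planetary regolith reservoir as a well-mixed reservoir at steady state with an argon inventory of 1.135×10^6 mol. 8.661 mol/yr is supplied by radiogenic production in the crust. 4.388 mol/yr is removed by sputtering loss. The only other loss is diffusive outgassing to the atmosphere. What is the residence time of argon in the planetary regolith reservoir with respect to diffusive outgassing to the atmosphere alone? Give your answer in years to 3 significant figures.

At steady state ΣF_in = ΣF_out.
ΣF_in = 8.6610 mol/yr.
Diffusive outgassing to the atmosphere flux = ΣF_in − (4.388) = 8.6610 − 4.388 = 4.273 mol/yr.
τ = M / F = 1.135×10^6 / 4.273 = 265600 yr.

266000 yr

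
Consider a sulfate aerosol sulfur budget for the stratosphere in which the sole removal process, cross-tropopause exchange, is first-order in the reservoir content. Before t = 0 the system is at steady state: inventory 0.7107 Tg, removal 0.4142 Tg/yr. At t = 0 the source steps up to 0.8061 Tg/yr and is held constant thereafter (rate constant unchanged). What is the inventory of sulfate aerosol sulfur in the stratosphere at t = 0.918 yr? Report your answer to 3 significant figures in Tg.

0.989 Tg

Residence time τ = M₀/F₀ = 1.716 yr. The eventual steady state is M_∞ = M₀·(F₁/F₀) = 0.7107 × 0.8061/0.4142 = 1.3831 Tg.
The anomaly ΔM(t) = M(t) − M_∞ decays as ΔM₀·e^(−t/τ) with ΔM₀ = 0.7107 − 1.3831 = −0.6724 Tg.
At t = 0.918 yr, e^(−t/τ) = e^(−0.5350) = 0.5857, so ΔM = −0.3938 Tg and M = 1.3831 − 0.3938 = 0.98932 Tg.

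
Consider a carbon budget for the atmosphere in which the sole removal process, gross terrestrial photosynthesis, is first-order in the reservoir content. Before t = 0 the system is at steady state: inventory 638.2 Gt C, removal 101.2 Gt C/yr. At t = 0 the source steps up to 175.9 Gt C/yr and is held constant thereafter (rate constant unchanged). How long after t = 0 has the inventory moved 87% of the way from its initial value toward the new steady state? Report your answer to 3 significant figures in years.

12.9 yr

τ = M₀/F₀ = 638.2/101.2 = 6.306 yr.
The remaining gap fraction is e^(−t/τ); 87% covered ⇒ e^(−t/τ) = 0.130.
t = −τ ln(0.130) = 6.306 × 2.040 = 12.87 yr.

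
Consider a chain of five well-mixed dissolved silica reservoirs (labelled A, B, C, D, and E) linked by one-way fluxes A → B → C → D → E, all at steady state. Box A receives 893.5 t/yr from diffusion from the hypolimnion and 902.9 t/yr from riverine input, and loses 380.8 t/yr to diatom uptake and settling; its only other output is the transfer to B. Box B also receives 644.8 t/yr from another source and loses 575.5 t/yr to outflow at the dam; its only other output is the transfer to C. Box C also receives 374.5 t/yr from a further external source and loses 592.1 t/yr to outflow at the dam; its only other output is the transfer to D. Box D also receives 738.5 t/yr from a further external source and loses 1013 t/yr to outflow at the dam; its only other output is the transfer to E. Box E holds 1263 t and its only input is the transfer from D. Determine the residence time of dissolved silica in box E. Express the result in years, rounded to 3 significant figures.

Box A: F(A→B) = (893.5 + 902.9) − 380.8 = 1415.6 t/yr.
Box B: F(B→C) = (1415.6 + 644.8) − 575.5 = 1484.9 t/yr.
Box C: F(C→D) = (1484.9 + 374.5) − 592.1 = 1267.3 t/yr.
Box D: F(D→E) = (1267.3 + 738.5) − 1013 = 992.80 t/yr.
Box E throughput = its input = 992.80 t/yr; τ = 1263 / 992.80 = 1.272 yr.

1.27 yr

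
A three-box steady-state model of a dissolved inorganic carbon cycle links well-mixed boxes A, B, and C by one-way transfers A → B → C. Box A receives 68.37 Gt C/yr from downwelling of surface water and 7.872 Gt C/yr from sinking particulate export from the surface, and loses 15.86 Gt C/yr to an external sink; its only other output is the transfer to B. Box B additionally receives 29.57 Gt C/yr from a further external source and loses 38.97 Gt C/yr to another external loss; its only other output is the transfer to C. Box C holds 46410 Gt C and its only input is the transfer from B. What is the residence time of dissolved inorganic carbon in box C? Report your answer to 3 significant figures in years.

910 yr

Box A: F(A→B) = (68.37 + 7.872) − 15.86 = 60.382 Gt C/yr.
Box B: F(B→C) = (60.382 + 29.57) − 38.97 = 50.982 Gt C/yr.
Box C throughput = its input = 50.982 Gt C/yr; τ = 46410 / 50.982 = 910.3 yr.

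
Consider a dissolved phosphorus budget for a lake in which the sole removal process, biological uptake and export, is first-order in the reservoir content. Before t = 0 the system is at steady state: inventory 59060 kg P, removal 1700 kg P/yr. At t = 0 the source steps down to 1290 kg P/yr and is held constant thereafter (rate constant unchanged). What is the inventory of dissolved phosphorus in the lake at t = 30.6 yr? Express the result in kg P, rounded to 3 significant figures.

The sink rate constant is k = F₀/M₀ = 1700/59060 = 0.02878 yr⁻¹.
Solving dM/dt = F₁ − kM with M(0) = M₀ gives M(t) = F₁/k + (M₀ − F₁/k)·e^(−kt).
F₁/k = 1290/0.02878 = 44816 kg P; kt = 0.02878 × 30.6 = 0.8808, e^(−kt) = 0.4145.
M(30.6) = 44816 + (59060 − 44816) × 0.4145 = 44816 + 5903 = 50720 kg P.

50700 kg P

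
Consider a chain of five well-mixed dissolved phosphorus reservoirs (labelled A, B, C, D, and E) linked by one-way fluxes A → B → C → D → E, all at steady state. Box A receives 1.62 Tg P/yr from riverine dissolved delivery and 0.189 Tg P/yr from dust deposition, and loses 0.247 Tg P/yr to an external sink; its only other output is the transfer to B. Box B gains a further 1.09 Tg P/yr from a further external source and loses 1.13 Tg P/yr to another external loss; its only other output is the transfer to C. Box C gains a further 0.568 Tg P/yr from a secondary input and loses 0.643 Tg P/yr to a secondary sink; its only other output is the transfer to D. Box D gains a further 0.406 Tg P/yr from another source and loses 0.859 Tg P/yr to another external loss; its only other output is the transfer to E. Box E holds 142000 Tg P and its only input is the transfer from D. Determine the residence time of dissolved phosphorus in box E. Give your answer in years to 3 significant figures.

143000 yr

Box A: F(A→B) = (1.62 + 0.189) − 0.247 = 1.5620 Tg P/yr.
Box B: F(B→C) = (1.5620 + 1.09) − 1.13 = 1.5220 Tg P/yr.
Box C: F(C→D) = (1.5220 + 0.568) − 0.643 = 1.4470 Tg P/yr.
Box D: F(D→E) = (1.4470 + 0.406) − 0.859 = 0.99400 Tg P/yr.
Box E throughput = its input = 0.99400 Tg P/yr; τ = 142000 / 0.99400 = 142900 yr.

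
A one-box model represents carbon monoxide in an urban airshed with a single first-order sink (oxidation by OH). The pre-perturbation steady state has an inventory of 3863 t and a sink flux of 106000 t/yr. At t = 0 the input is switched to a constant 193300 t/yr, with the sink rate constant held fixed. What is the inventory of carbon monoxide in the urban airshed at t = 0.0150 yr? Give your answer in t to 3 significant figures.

4940 t

The sink rate constant is k = F₀/M₀ = 106000/3863 = 27.44 yr⁻¹.
Solving dM/dt = F₁ − kM with M(0) = M₀ gives M(t) = F₁/k + (M₀ − F₁/k)·e^(−kt).
F₁/k = 193300/27.44 = 7044.5 t; kt = 27.44 × 0.0150 = 0.4116, e^(−kt) = 0.6626.
M(0.0150) = 7044.5 + (3863 − 7044.5) × 0.6626 = 7044.5 − 2108 = 4936.5 t.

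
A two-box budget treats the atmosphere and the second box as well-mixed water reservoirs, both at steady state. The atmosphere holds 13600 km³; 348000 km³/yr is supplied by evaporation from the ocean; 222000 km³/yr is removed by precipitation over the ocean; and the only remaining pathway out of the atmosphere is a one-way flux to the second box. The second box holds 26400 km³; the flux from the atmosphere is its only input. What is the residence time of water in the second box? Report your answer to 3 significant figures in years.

0.210 yr

Balance the atmosphere: ΣF_in = 348000 km³/yr.
Flux to the second box = ΣF_in − (222000) = 126000 km³/yr.
At steady state the output of the second box equals its input, 126000 km³/yr.
τ = M / F = 26400 / 126000 = 0.2095 yr.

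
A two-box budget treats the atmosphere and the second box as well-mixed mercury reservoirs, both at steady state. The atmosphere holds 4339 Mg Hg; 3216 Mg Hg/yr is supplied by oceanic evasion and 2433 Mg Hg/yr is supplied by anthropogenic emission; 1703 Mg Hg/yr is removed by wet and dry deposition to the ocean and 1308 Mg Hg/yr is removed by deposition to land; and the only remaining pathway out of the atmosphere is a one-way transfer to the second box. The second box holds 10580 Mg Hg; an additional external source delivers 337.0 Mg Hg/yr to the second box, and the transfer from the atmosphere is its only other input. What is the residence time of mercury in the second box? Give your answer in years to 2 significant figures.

Balance the atmosphere: ΣF_in = 3216 + 2433 = 5649.0 Mg Hg/yr.
Transfer to the second box = ΣF_in − (1703 + 1308) = 2638.0 Mg Hg/yr.
Total input to the second box = 2638.0 + 337.0 = 2975.0 Mg Hg/yr; at steady state this equals its total output.
τ = M / F = 10580 / 2975.0 = 3.556 yr.

3.6 yr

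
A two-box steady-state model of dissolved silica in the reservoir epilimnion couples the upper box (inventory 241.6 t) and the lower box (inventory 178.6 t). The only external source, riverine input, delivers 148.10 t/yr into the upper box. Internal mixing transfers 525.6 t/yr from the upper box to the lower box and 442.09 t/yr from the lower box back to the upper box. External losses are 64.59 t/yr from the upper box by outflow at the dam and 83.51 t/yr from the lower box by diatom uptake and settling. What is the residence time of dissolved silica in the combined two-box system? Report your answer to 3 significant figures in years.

2.84 yr

Residence time in the combined system uses the total inventory and the total *external* removal — internal exchanges between the two boxes cancel.
M_total = 241.6 + 178.6 = 420.20 t.
ΣF_external_out = 64.59 + 83.51 = 148.10 t/yr.
τ = M_total / ΣF_ext = 420.20 / 148.10 = 2.837 yr.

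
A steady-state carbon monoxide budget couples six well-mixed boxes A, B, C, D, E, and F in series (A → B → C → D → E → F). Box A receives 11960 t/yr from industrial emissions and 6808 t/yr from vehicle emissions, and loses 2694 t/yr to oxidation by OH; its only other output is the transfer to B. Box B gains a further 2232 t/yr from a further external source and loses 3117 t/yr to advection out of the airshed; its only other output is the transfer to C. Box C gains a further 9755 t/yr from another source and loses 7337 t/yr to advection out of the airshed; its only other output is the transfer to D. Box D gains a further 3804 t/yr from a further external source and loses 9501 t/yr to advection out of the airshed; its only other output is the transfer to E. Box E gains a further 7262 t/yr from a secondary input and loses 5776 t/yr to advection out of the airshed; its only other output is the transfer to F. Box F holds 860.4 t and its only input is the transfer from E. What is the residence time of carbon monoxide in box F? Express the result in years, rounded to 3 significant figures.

0.0642 yr

Box A: F(A→B) = (11960 + 6808) − 2694 = 16074 t/yr.
Box B: F(B→C) = (16074 + 2232) − 3117 = 15189 t/yr.
Box C: F(C→D) = (15189 + 9755) − 7337 = 17607 t/yr.
Box D: F(D→E) = (17607 + 3804) − 9501 = 11910 t/yr.
Box E: F(E→F) = (11910 + 7262) − 5776 = 13396 t/yr.
Box F throughput = its input = 13396 t/yr; τ = 860.4 / 13396 = 0.06423 yr.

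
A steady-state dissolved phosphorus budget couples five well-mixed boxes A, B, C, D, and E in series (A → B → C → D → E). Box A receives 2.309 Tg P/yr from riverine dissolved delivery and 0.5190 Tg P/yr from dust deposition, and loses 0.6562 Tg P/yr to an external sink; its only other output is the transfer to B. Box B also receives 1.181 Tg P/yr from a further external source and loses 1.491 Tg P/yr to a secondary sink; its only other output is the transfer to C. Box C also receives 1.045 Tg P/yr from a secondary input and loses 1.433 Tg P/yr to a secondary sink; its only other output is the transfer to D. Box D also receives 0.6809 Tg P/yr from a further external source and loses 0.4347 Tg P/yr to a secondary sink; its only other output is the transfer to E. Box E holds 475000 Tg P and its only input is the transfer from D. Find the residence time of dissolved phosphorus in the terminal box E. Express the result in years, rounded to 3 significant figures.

276000 yr

Box A: F(A→B) = (2.309 + 0.5190) − 0.6562 = 2.1718 Tg P/yr.
Box B: F(B→C) = (2.1718 + 1.181) − 1.491 = 1.8618 Tg P/yr.
Box C: F(C→D) = (1.8618 + 1.045) − 1.433 = 1.4738 Tg P/yr.
Box D: F(D→E) = (1.4738 + 0.6809) − 0.4347 = 1.7200 Tg P/yr.
Box E throughput = its input = 1.7200 Tg P/yr; τ = 475000 / 1.7200 = 276200 yr.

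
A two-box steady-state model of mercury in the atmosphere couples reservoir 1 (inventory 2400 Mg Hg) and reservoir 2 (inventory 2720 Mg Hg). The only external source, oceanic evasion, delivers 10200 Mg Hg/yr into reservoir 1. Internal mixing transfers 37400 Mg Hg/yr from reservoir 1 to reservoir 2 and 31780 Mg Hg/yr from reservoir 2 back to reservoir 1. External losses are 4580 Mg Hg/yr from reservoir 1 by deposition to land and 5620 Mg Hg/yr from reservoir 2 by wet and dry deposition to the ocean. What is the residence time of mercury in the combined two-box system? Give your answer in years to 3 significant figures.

0.502 yr

Residence time in the combined system uses the total inventory and the total *external* removal — internal exchanges between the two boxes cancel.
M_total = 2400 + 2720 = 5120.0 Mg Hg.
ΣF_external_out = 4580 + 5620 = 10200 Mg Hg/yr.
τ = M_total / ΣF_ext = 5120.0 / 10200 = 0.5020 yr.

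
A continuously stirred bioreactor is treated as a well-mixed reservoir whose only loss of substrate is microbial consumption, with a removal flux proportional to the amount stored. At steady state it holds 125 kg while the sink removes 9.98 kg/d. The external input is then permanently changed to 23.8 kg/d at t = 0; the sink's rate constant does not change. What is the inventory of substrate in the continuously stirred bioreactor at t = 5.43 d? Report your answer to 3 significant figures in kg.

186 kg

τ = M₀/F₀ = 125/9.98 = 12.53 d; rate constant k = 1/τ.
New steady state M_∞ = F₁/k = F₁·τ = 23.8 × 12.53 = 298.10 kg.
M(t) = M_∞ + (M₀ − M_∞)·e^(−t/τ); t/τ = 5.43/12.53 = 0.4335, so e^(−t/τ) = 0.6482.
M(t) = 298.10 − 173.1 × 0.6482 = 185.89 kg.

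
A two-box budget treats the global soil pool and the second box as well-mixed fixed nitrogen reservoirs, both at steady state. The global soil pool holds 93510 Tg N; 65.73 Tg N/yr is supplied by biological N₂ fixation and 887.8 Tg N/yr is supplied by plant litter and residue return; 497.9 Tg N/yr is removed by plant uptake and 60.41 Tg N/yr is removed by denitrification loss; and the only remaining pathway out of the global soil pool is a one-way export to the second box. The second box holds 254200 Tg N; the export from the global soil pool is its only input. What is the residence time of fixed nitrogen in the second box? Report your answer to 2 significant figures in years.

Balance the global soil pool: ΣF_in = 65.73 + 887.8 = 953.53 Tg N/yr.
Export to the second box = ΣF_in − (497.9 + 60.41) = 395.22 Tg N/yr.
At steady state the output of the second box equals its input, 395.22 Tg N/yr.
τ = M / F = 254200 / 395.22 = 643.2 yr.

640 yr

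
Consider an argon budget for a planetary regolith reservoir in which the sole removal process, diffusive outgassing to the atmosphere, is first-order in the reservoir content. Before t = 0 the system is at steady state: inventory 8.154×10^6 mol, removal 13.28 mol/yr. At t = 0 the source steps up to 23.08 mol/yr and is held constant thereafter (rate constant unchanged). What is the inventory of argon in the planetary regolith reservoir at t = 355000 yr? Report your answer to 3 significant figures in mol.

1.08×10^7 mol

τ = M₀/F₀ = 8.154×10^6/13.28 = 614000 yr; rate constant k = 1/τ.
New steady state M_∞ = F₁/k = F₁·τ = 23.08 × 614000 = 1.4171×10^7 mol.
M(t) = M_∞ + (M₀ − M_∞)·e^(−t/τ); t/τ = 355000/614000 = 0.5782, so e^(−t/τ) = 0.5609.
M(t) = 1.4171×10^7 − 6.017×10^6 × 0.5609 = 1.0796×10^7 mol.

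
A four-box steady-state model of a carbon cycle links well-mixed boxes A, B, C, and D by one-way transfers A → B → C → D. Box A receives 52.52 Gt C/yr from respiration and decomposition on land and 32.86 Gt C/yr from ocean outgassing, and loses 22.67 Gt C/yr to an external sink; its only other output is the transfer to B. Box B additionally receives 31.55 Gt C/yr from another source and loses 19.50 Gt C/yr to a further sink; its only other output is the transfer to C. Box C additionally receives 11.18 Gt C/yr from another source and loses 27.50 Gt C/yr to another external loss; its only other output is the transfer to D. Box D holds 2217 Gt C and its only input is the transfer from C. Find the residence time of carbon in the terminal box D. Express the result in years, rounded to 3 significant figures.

37.9 yr

Box A: F(A→B) = (52.52 + 32.86) − 22.67 = 62.710 Gt C/yr.
Box B: F(B→C) = (62.710 + 31.55) − 19.50 = 74.760 Gt C/yr.
Box C: F(C→D) = (74.760 + 11.18) − 27.50 = 58.440 Gt C/yr.
Box D throughput = its input = 58.440 Gt C/yr; τ = 2217 / 58.440 = 37.94 yr.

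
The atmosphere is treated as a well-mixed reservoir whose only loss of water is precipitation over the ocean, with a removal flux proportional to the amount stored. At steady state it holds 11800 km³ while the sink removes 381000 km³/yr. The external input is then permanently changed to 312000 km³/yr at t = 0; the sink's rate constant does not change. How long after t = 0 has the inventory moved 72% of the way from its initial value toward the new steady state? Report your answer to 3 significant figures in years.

τ = M₀/F₀ = 11800/381000 = 0.03097 yr.
The remaining gap fraction is e^(−t/τ); 72% covered ⇒ e^(−t/τ) = 0.280.
t = −τ ln(0.280) = 0.03097 × 1.273 = 0.03943 yr.

0.0394 yr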